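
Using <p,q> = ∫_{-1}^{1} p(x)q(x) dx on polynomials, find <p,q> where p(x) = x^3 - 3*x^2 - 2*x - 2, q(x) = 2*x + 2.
<p,q> = -208/15

Expand the product: p(x)·q(x) = 2*x^4 - 4*x^3 - 10*x^2 - 8*x - 4.
∫_{-1}^{1} of each monomial x^k gives [2/(k+1) if k even, 0 if k odd]. Integrating term-by-term (or equivalently evaluating the antiderivative F(x) = 2*x^5/5 - x^4 - 10*x^3/3 - 4*x^2 - 4*x at the endpoints):
  F(1) − F(−1) = -179/15 − (29/15) = -208/15.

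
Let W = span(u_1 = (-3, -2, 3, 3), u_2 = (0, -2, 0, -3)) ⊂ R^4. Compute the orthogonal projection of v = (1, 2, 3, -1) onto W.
proj_W(v) = (1/7, 2/7, -1/7, 1/7)

Set up U = [u_1 | ... | u_2] ∈ R^(4×2). The projector onto W = col(U) is P = U (U^T U)^(-1) U^T.
Compute U^T U =
  [31, -5]
  [-5, 13],
and U^T v = (-1, -1).
Solve U^T U · c = U^T v for the coefficients: c = (-1/21, -2/21). The projection is proj_W(v) = U c.
Check: (v - proj_W(v)) · u_1 = 0  (should be 0).
Check: (v - proj_W(v)) · u_2 = 0  (should be 0).
Result: proj_W(v) = (1/7, 2/7, -1/7, 1/7).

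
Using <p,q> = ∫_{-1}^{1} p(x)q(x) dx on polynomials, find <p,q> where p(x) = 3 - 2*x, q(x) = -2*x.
<p,q> = 8/3

Expand the product: p(x)·q(x) = 4*x^2 - 6*x.
∫_{-1}^{1} of each monomial x^k gives [2/(k+1) if k even, 0 if k odd]. Integrating term-by-term (or equivalently evaluating the antiderivative F(x) = 4*x^3/3 - 3*x^2 at the endpoints):
  F(1) − F(−1) = -5/3 − (-13/3) = 8/3.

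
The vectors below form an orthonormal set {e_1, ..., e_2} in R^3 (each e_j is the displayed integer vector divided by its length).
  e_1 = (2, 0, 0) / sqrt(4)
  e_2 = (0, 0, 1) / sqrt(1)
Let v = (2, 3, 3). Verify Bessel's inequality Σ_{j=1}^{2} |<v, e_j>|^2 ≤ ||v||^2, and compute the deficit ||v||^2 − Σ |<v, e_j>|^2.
Σ |<v, e_j>|^2 = 13; ||v||^2 = 22; deficit = 9

Write each e_j = u_j / sqrt(<u_j, u_j>) where u_j is the displayed integer vector. Then <v, e_j> = <v, u_j> / sqrt(<u_j, u_j>), so |<v, e_j>|^2 = <v, u_j>^2 / <u_j, u_j>.
Coefficients: <v, e_1> = 4/sqrt(4), <v, e_2> = 3/sqrt(1).
Square and sum: Σ |<v, e_j>|^2 = 13.
Compute ||v||^2 = v·v = 22.
Deficit = 22 − 13 = 9 ≥ 0, confirming Bessel's inequality. (The deficit equals ||v − Σ <v,e_j> e_j||^2, the squared distance from v to span{e_j}.)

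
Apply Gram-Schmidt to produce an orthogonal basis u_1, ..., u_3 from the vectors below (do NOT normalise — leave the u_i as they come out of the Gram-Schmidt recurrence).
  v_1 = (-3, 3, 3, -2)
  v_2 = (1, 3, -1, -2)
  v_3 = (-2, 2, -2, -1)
Orthogonal basis:
  u_1 = (-3, 3, 3, -2)
  u_2 = (52/31, 72/31, -52/31, -48/31)
  u_3 = (-2, 2/13, -2, 3/13)

Apply the Gram-Schmidt recurrence
  u_1 = v_1
  u_i = v_i − Σ_{j<i} ((v_i · u_j) / (u_j · u_j)) · u_j.

Step by step this gives:
  u_1 = (-3, 3, 3, -2)
  u_2 = (52/31, 72/31, -52/31, -48/31)
  u_3 = (-2, 2/13, -2, 3/13)

Orthogonality check:
  u_2 · u_1 = 0 (should be 0)
  u_3 · u_1 = 0 (should be 0)
  u_3 · u_2 = 0 (should be 0)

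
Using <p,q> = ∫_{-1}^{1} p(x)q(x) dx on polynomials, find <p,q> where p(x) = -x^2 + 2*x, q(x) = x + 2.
<p,q> = 0

Expand the product: p(x)·q(x) = -x^3 + 4*x.
∫_{-1}^{1} of each monomial x^k gives [2/(k+1) if k even, 0 if k odd]. Integrating term-by-term (or equivalently evaluating the antiderivative F(x) = -x^4/4 + 2*x^2 at the endpoints):
  F(1) − F(−1) = 7/4 − (7/4) = 0.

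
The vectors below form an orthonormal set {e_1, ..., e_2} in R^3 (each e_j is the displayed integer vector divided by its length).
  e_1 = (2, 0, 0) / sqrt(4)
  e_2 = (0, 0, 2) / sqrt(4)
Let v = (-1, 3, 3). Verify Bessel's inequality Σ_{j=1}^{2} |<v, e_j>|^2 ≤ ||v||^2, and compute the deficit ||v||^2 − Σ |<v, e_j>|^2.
Σ |<v, e_j>|^2 = 10; ||v||^2 = 19; deficit = 9

Write each e_j = u_j / sqrt(<u_j, u_j>) where u_j is the displayed integer vector. Then <v, e_j> = <v, u_j> / sqrt(<u_j, u_j>), so |<v, e_j>|^2 = <v, u_j>^2 / <u_j, u_j>.
Coefficients: <v, e_1> = -2/sqrt(4), <v, e_2> = 6/sqrt(4).
Square and sum: Σ |<v, e_j>|^2 = 10.
Compute ||v||^2 = v·v = 19.
Deficit = 19 − 10 = 9 ≥ 0, confirming Bessel's inequality. (The deficit equals ||v − Σ <v,e_j> e_j||^2, the squared distance from v to span{e_j}.)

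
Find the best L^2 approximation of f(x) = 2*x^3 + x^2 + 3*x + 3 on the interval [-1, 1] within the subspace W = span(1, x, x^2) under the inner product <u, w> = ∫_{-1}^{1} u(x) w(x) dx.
g(x) = x^2 + 21*x/5 + 3

The best approximation g ∈ W is the orthogonal projection of f onto W. Writing g = a_0 + a_1 x + a_2 x^2, the coefficients solve the normal equations G · a = b where
  G_{ij} = <φ_i, φ_j> and b_i = <f, φ_i>, with φ_0 = 1, φ_1 = x, φ_2 = x^2.
G =
  [2, 0, 2/3]
  [0, 2/3, 0]
  [2/3, 0, 2/5],
b = (20/3, 14/5, 12/5).
Solving gives a_0 = 3, a_1 = 21/5, a_2 = 1, so
  g(x) = x^2 + 21*x/5 + 3.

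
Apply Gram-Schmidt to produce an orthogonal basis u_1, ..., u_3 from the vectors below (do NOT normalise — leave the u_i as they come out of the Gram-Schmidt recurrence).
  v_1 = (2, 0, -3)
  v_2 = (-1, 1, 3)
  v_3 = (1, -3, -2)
Orthogonal basis:
  u_1 = (2, 0, -3)
  u_2 = (9/13, 1, 6/13)
  u_3 = (12/11, -12/11, 8/11)

Apply the Gram-Schmidt recurrence
  u_1 = v_1
  u_i = v_i − Σ_{j<i} ((v_i · u_j) / (u_j · u_j)) · u_j.

Step by step this gives:
  u_1 = (2, 0, -3)
  u_2 = (9/13, 1, 6/13)
  u_3 = (12/11, -12/11, 8/11)

Orthogonality check:
  u_2 · u_1 = 0 (should be 0)
  u_3 · u_1 = 0 (should be 0)
  u_3 · u_2 = 0 (should be 0)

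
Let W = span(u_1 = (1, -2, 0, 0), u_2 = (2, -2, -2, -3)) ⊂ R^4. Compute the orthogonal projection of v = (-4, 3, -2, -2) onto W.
proj_W(v) = (-106/69, 292/69, -80/69, -40/23)

Set up U = [u_1 | ... | u_2] ∈ R^(4×2). The projector onto W = col(U) is P = U (U^T U)^(-1) U^T.
Compute U^T U =
  [5, 6]
  [6, 21],
and U^T v = (-10, -4).
Solve U^T U · c = U^T v for the coefficients: c = (-62/23, 40/69). The projection is proj_W(v) = U c.
Check: (v - proj_W(v)) · u_1 = 0  (should be 0).
Check: (v - proj_W(v)) · u_2 = 0  (should be 0).
Result: proj_W(v) = (-106/69, 292/69, -80/69, -40/23).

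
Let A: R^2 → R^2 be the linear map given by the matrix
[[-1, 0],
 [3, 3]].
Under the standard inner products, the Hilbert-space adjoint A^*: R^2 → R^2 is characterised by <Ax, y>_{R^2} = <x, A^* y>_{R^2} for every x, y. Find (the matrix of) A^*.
A^* = A^T =
[[-1, 3],
 [0, 3]]

For real matrices with standard dot products, the defining identity <Ax, y> = <x, A^* y> gives (Ax)^T y = x^T (A^*) y, i.e. x^T A^T y = x^T (A^*) y. Since this holds for all x, y, we must have A^* = A^T. Therefore
A^* =
[[-1, 3],
 [0, 3]].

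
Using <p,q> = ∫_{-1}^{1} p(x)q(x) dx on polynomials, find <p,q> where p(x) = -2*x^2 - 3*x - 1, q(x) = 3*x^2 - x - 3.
<p,q> = 38/5

Expand the product: p(x)·q(x) = -6*x^4 - 7*x^3 + 6*x^2 + 10*x + 3.
∫_{-1}^{1} of each monomial x^k gives [2/(k+1) if k even, 0 if k odd]. Integrating term-by-term (or equivalently evaluating the antiderivative F(x) = -6*x^5/5 - 7*x^4/4 + 2*x^3 + 5*x^2 + 3*x at the endpoints):
  F(1) − F(−1) = 141/20 − (-11/20) = 38/5.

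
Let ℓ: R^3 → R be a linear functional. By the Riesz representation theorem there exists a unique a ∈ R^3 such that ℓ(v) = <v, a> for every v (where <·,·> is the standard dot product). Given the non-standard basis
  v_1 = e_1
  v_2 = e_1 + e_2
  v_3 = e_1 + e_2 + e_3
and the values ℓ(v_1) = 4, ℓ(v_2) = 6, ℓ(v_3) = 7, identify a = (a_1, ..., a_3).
a = (4, 2, 1)

Write a = (a_1, ..., a_3) in the standard basis. For each basis vector v_i, ℓ(v_i) = <v_i, a> is a linear equation in the a_j's. Collect the n equations into a matrix system V a = ℓ, where row i of V is v_i (expressed in the standard basis). Since V is invertible (lower-triangular with 1s on the diagonal, up to permutation), solve by back-substitution:
  V =
[[1, 0, 0],
 [1, 1, 0],
 [1, 1, 1]]
  V a = (4, 6, 7)
Solving gives a = (4, 2, 1).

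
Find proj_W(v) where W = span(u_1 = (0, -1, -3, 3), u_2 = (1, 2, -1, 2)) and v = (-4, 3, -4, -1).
proj_W(v) = (34/141, 12/47, -130/141, 164/141)

Set up U = [u_1 | ... | u_2] ∈ R^(4×2). The projector onto W = col(U) is P = U (U^T U)^(-1) U^T.
Compute U^T U =
  [19, 7]
  [7, 10],
and U^T v = (6, 4).
Solve U^T U · c = U^T v for the coefficients: c = (32/141, 34/141). The projection is proj_W(v) = U c.
Check: (v - proj_W(v)) · u_1 = 0  (should be 0).
Check: (v - proj_W(v)) · u_2 = 0  (should be 0).
Result: proj_W(v) = (34/141, 12/47, -130/141, 164/141).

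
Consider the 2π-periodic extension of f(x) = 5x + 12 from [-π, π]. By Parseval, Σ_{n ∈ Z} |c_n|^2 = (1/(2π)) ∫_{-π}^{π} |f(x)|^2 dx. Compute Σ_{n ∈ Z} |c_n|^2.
Σ |c_n|^2 = 25π^2/3 + 144

Expand and integrate term by term over [-π, π]:
  ∫ (5x)^2 dx = 25·(2π^3/3); ∫ 2·5·(12)·x dx = 0 (odd integrand); ∫ 12^2 dx = 144·2π.
So (1/(2π)) ∫_{-π}^{π} (5x + 12)^2 dx = 25π^2/3 + 144 = 25π^2/3 + 144.
Parseval ⇒ Σ |c_n|^2 = 25π^2/3 + 144.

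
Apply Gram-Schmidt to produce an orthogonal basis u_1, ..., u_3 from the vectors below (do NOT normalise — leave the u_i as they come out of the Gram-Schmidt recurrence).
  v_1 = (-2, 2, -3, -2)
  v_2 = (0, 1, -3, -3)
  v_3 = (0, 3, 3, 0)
Orthogonal basis:
  u_1 = (-2, 2, -3, -2)
  u_2 = (34/21, -13/21, -4/7, -29/21)
  u_3 = (9/11, 63/22, 24/11, -27/22)

Apply the Gram-Schmidt recurrence
  u_1 = v_1
  u_i = v_i − Σ_{j<i} ((v_i · u_j) / (u_j · u_j)) · u_j.

Step by step this gives:
  u_1 = (-2, 2, -3, -2)
  u_2 = (34/21, -13/21, -4/7, -29/21)
  u_3 = (9/11, 63/22, 24/11, -27/22)

Orthogonality check:
  u_2 · u_1 = 0 (should be 0)
  u_3 · u_1 = 0 (should be 0)
  u_3 · u_2 = 0 (should be 0)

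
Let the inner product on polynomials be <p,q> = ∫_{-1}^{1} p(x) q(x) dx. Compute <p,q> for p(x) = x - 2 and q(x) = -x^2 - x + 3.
<p,q> = -34/3

Expand the product: p(x)·q(x) = -x^3 + x^2 + 5*x - 6.
∫_{-1}^{1} of each monomial x^k gives [2/(k+1) if k even, 0 if k odd]. Integrating term-by-term (or equivalently evaluating the antiderivative F(x) = -x^4/4 + x^3/3 + 5*x^2/2 - 6*x at the endpoints):
  F(1) − F(−1) = -41/12 − (95/12) = -34/3.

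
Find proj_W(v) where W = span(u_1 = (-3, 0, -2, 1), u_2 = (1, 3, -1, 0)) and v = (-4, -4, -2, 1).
proj_W(v) = (-698/153, -179/51, -167/153, 173/153)

Set up U = [u_1 | ... | u_2] ∈ R^(4×2). The projector onto W = col(U) is P = U (U^T U)^(-1) U^T.
Compute U^T U =
  [14, -1]
  [-1, 11],
and U^T v = (17, -14).
Solve U^T U · c = U^T v for the coefficients: c = (173/153, -179/153). The projection is proj_W(v) = U c.
Check: (v - proj_W(v)) · u_1 = 0  (should be 0).
Check: (v - proj_W(v)) · u_2 = 0  (should be 0).
Result: proj_W(v) = (-698/153, -179/51, -167/153, 173/153).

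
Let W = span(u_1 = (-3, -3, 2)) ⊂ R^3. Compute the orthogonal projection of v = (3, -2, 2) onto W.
proj_W(v) = (-3/22, -3/22, 1/11)

Set up U = [u_1 | ... | u_1] ∈ R^(3×1). The projector onto W = col(U) is P = U (U^T U)^(-1) U^T.
Compute U^T U =
  [22],
and U^T v = (1).
Solve U^T U · c = U^T v for the coefficients: c = (1/22). The projection is proj_W(v) = U c.
Check: (v - proj_W(v)) · u_1 = 0  (should be 0).
Result: proj_W(v) = (-3/22, -3/22, 1/11).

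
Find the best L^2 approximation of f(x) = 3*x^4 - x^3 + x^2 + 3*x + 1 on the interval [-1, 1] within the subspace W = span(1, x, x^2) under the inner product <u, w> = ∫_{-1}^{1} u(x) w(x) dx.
g(x) = 25*x^2/7 + 12*x/5 + 26/35

The best approximation g ∈ W is the orthogonal projection of f onto W. Writing g = a_0 + a_1 x + a_2 x^2, the coefficients solve the normal equations G · a = b where
  G_{ij} = <φ_i, φ_j> and b_i = <f, φ_i>, with φ_0 = 1, φ_1 = x, φ_2 = x^2.
G =
  [2, 0, 2/3]
  [0, 2/3, 0]
  [2/3, 0, 2/5],
b = (58/15, 8/5, 202/105).
Solving gives a_0 = 26/35, a_1 = 12/5, a_2 = 25/7, so
  g(x) = 25*x^2/7 + 12*x/5 + 26/35.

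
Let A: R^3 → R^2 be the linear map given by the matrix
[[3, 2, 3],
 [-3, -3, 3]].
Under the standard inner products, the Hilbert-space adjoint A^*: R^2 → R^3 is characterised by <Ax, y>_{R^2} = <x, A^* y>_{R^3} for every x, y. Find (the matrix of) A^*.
A^* = A^T =
[[3, -3],
 [2, -3],
 [3, 3]]

For real matrices with standard dot products, the defining identity <Ax, y> = <x, A^* y> gives (Ax)^T y = x^T (A^*) y, i.e. x^T A^T y = x^T (A^*) y. Since this holds for all x, y, we must have A^* = A^T. Therefore
A^* =
[[3, -3],
 [2, -3],
 [3, 3]].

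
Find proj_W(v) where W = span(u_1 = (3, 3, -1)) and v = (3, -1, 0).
proj_W(v) = (18/19, 18/19, -6/19)

Set up U = [u_1 | ... | u_1] ∈ R^(3×1). The projector onto W = col(U) is P = U (U^T U)^(-1) U^T.
Compute U^T U =
  [19],
and U^T v = (6).
Solve U^T U · c = U^T v for the coefficients: c = (6/19). The projection is proj_W(v) = U c.
Check: (v - proj_W(v)) · u_1 = 0  (should be 0).
Result: proj_W(v) = (18/19, 18/19, -6/19).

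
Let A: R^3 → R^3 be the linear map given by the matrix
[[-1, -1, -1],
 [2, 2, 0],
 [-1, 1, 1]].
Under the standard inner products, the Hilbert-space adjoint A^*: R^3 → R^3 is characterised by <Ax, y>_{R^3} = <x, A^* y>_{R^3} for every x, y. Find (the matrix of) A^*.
A^* = A^T =
[[-1, 2, -1],
 [-1, 2, 1],
 [-1, 0, 1]]

For real matrices with standard dot products, the defining identity <Ax, y> = <x, A^* y> gives (Ax)^T y = x^T (A^*) y, i.e. x^T A^T y = x^T (A^*) y. Since this holds for all x, y, we must have A^* = A^T. Therefore
A^* =
[[-1, 2, -1],
 [-1, 2, 1],
 [-1, 0, 1]].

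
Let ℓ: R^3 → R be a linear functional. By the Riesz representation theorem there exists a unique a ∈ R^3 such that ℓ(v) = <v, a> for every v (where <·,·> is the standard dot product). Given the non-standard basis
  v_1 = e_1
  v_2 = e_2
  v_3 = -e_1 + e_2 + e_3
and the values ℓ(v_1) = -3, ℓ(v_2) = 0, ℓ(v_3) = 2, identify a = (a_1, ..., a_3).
a = (-3, 0, -1)

Write a = (a_1, ..., a_3) in the standard basis. For each basis vector v_i, ℓ(v_i) = <v_i, a> is a linear equation in the a_j's. Collect the n equations into a matrix system V a = ℓ, where row i of V is v_i (expressed in the standard basis). Since V is invertible (lower-triangular with 1s on the diagonal, up to permutation), solve by back-substitution:
  V =
[[1, 0, 0],
 [0, 1, 0],
 [-1, 1, 1]]
  V a = (-3, 0, 2)
Solving gives a = (-3, 0, -1).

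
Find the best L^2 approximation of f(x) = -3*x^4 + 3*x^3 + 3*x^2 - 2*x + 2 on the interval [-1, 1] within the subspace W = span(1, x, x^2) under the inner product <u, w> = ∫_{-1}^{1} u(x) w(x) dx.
g(x) = 3*x^2/7 - x/5 + 79/35

The best approximation g ∈ W is the orthogonal projection of f onto W. Writing g = a_0 + a_1 x + a_2 x^2, the coefficients solve the normal equations G · a = b where
  G_{ij} = <φ_i, φ_j> and b_i = <f, φ_i>, with φ_0 = 1, φ_1 = x, φ_2 = x^2.
G =
  [2, 0, 2/3]
  [0, 2/3, 0]
  [2/3, 0, 2/5],
b = (24/5, -2/15, 176/105).
Solving gives a_0 = 79/35, a_1 = -1/5, a_2 = 3/7, so
  g(x) = 3*x^2/7 - x/5 + 79/35.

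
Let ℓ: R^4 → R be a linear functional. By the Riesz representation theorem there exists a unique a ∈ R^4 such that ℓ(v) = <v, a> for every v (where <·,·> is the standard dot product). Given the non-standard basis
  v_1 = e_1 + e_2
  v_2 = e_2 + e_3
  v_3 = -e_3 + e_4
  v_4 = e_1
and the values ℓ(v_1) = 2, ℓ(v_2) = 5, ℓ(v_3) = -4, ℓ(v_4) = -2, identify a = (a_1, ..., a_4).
a = (-2, 4, 1, -3)

Write a = (a_1, ..., a_4) in the standard basis. For each basis vector v_i, ℓ(v_i) = <v_i, a> is a linear equation in the a_j's. Collect the n equations into a matrix system V a = ℓ, where row i of V is v_i (expressed in the standard basis). Since V is invertible (lower-triangular with 1s on the diagonal, up to permutation), solve by back-substitution:
  V =
[[1, 1, 0, 0],
 [0, 1, 1, 0],
 [0, 0, -1, 1],
 [1, 0, 0, 0]]
  V a = (2, 5, -4, -2)
Solving gives a = (-2, 4, 1, -3).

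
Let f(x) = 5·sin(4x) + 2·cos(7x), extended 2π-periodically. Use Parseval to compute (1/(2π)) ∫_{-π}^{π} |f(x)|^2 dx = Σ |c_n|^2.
Σ |c_n|^2 = 29/2

Expand |f|^2 and use orthogonality of {sin(nx), cos(mx)} on [-π, π]:
  ∫_{-π}^{π} sin(nx)^2 dx = π, ∫ cos(mx)^2 dx = π, and cross terms integrate to 0.
So ∫_{-π}^{π} f(x)^2 dx = 5^2 · π + 2^2 · π = (25 + 4)π.
Divide by 2π: (25 + 4)/2 = 29/2.
By Parseval, this equals Σ |c_n|^2.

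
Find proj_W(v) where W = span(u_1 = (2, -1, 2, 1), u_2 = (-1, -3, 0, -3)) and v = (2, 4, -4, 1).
proj_W(v) = (-25/31, 719/186, -167/93, 385/186)

Set up U = [u_1 | ... | u_2] ∈ R^(4×2). The projector onto W = col(U) is P = U (U^T U)^(-1) U^T.
Compute U^T U =
  [10, -2]
  [-2, 19],
and U^T v = (-7, -17).
Solve U^T U · c = U^T v for the coefficients: c = (-167/186, -92/93). The projection is proj_W(v) = U c.
Check: (v - proj_W(v)) · u_1 = 0  (should be 0).
Check: (v - proj_W(v)) · u_2 = 0  (should be 0).
Result: proj_W(v) = (-25/31, 719/186, -167/93, 385/186).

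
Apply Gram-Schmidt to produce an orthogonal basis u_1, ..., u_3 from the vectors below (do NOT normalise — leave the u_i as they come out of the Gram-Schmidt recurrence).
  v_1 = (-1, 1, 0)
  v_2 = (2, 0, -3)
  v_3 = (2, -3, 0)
Orthogonal basis:
  u_1 = (-1, 1, 0)
  u_2 = (1, 1, -3)
  u_3 = (-9/22, -9/22, -3/11)

Apply the Gram-Schmidt recurrence
  u_1 = v_1
  u_i = v_i − Σ_{j<i} ((v_i · u_j) / (u_j · u_j)) · u_j.

Step by step this gives:
  u_1 = (-1, 1, 0)
  u_2 = (1, 1, -3)
  u_3 = (-9/22, -9/22, -3/11)

Orthogonality check:
  u_2 · u_1 = 0 (should be 0)
  u_3 · u_1 = 0 (should be 0)
  u_3 · u_2 = 0 (should be 0)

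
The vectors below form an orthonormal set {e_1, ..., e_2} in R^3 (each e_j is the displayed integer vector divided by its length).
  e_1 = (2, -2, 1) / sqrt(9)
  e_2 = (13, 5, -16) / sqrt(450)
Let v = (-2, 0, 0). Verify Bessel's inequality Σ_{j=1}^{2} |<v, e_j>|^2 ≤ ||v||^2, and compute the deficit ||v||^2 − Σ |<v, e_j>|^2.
Σ |<v, e_j>|^2 = 82/25; ||v||^2 = 4; deficit = 18/25

Write each e_j = u_j / sqrt(<u_j, u_j>) where u_j is the displayed integer vector. Then <v, e_j> = <v, u_j> / sqrt(<u_j, u_j>), so |<v, e_j>|^2 = <v, u_j>^2 / <u_j, u_j>.
Coefficients: <v, e_1> = -4/sqrt(9), <v, e_2> = -26/sqrt(450).
Square and sum: Σ |<v, e_j>|^2 = 82/25.
Compute ||v||^2 = v·v = 4.
Deficit = 4 − 82/25 = 18/25 ≥ 0, confirming Bessel's inequality. (The deficit equals ||v − Σ <v,e_j> e_j||^2, the squared distance from v to span{e_j}.)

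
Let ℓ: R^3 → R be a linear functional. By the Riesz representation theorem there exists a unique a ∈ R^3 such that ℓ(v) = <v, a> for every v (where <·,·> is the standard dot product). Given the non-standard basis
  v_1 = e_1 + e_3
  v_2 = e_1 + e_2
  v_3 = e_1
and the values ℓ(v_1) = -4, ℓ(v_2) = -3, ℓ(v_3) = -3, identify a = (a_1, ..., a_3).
a = (-3, 0, -1)

Write a = (a_1, ..., a_3) in the standard basis. For each basis vector v_i, ℓ(v_i) = <v_i, a> is a linear equation in the a_j's. Collect the n equations into a matrix system V a = ℓ, where row i of V is v_i (expressed in the standard basis). Since V is invertible (lower-triangular with 1s on the diagonal, up to permutation), solve by back-substitution:
  V =
[[1, 0, 1],
 [1, 1, 0],
 [1, 0, 0]]
  V a = (-4, -3, -3)
Solving gives a = (-3, 0, -1).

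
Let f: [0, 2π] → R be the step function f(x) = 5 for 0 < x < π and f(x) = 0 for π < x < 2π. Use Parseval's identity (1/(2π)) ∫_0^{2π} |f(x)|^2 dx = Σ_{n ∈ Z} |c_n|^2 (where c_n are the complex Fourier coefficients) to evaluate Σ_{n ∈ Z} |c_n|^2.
Σ |c_n|^2 = 25/2

Parseval equates the L^2 energy of f (normalised by 1/(2π)) with the ℓ^2 sum of its Fourier coefficients: (1/(2π)) ∫_0^{2π} |f|^2 = Σ |c_n|^2.
Compute the left side: (1/(2π)) [∫_0^π 5^2 dx + ∫_π^{2π} 0^2 dx] = (1/(2π)) · (25π + 0π) = (25 + 0)/2 = 25/2.
So Σ_{n ∈ Z} |c_n|^2 = 25/2.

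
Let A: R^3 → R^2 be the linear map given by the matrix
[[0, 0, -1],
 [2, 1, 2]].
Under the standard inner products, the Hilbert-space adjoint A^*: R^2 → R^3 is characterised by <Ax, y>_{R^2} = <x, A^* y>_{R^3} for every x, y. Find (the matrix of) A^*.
A^* = A^T =
[[0, 2],
 [0, 1],
 [-1, 2]]

For real matrices with standard dot products, the defining identity <Ax, y> = <x, A^* y> gives (Ax)^T y = x^T (A^*) y, i.e. x^T A^T y = x^T (A^*) y. Since this holds for all x, y, we must have A^* = A^T. Therefore
A^* =
[[0, 2],
 [0, 1],
 [-1, 2]].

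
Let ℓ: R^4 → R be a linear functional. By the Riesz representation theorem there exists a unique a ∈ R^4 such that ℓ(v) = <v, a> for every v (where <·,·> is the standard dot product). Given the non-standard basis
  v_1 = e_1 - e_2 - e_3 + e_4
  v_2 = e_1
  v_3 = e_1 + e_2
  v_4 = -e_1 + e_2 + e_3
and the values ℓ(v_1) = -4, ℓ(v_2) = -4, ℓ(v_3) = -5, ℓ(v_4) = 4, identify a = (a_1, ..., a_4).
a = (-4, -1, 1, 0)

Write a = (a_1, ..., a_4) in the standard basis. For each basis vector v_i, ℓ(v_i) = <v_i, a> is a linear equation in the a_j's. Collect the n equations into a matrix system V a = ℓ, where row i of V is v_i (expressed in the standard basis). Since V is invertible (lower-triangular with 1s on the diagonal, up to permutation), solve by back-substitution:
  V =
[[1, -1, -1, 1],
 [1, 0, 0, 0],
 [1, 1, 0, 0],
 [-1, 1, 1, 0]]
  V a = (-4, -4, -5, 4)
Solving gives a = (-4, -1, 1, 0).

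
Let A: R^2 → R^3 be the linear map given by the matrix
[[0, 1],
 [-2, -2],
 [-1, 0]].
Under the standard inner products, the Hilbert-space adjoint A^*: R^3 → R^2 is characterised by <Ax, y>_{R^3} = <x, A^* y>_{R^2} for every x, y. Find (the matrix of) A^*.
A^* = A^T =
[[0, -2, -1],
 [1, -2, 0]]

For real matrices with standard dot products, the defining identity <Ax, y> = <x, A^* y> gives (Ax)^T y = x^T (A^*) y, i.e. x^T A^T y = x^T (A^*) y. Since this holds for all x, y, we must have A^* = A^T. Therefore
A^* =
[[0, -2, -1],
 [1, -2, 0]].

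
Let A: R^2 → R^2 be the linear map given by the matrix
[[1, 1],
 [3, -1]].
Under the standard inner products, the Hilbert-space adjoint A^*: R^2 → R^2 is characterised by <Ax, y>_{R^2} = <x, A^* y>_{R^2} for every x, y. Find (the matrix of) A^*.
A^* = A^T =
[[1, 3],
 [1, -1]]

For real matrices with standard dot products, the defining identity <Ax, y> = <x, A^* y> gives (Ax)^T y = x^T (A^*) y, i.e. x^T A^T y = x^T (A^*) y. Since this holds for all x, y, we must have A^* = A^T. Therefore
A^* =
[[1, 3],
 [1, -1]].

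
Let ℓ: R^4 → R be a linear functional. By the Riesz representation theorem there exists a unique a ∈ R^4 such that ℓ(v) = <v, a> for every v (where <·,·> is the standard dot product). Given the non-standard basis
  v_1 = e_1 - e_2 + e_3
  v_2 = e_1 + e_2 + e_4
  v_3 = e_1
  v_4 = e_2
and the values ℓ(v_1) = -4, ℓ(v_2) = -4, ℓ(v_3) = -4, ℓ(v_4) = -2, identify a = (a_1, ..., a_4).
a = (-4, -2, -2, 2)

Write a = (a_1, ..., a_4) in the standard basis. For each basis vector v_i, ℓ(v_i) = <v_i, a> is a linear equation in the a_j's. Collect the n equations into a matrix system V a = ℓ, where row i of V is v_i (expressed in the standard basis). Since V is invertible (lower-triangular with 1s on the diagonal, up to permutation), solve by back-substitution:
  V =
[[1, -1, 1, 0],
 [1, 1, 0, 1],
 [1, 0, 0, 0],
 [0, 1, 0, 0]]
  V a = (-4, -4, -4, -2)
Solving gives a = (-4, -2, -2, 2).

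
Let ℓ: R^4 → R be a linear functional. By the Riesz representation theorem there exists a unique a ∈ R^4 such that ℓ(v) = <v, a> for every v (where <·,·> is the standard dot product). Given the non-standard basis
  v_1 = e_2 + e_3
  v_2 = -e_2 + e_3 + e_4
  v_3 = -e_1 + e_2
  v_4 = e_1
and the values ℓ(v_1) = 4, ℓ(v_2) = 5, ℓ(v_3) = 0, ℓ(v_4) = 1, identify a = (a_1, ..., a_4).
a = (1, 1, 3, 3)

Write a = (a_1, ..., a_4) in the standard basis. For each basis vector v_i, ℓ(v_i) = <v_i, a> is a linear equation in the a_j's. Collect the n equations into a matrix system V a = ℓ, where row i of V is v_i (expressed in the standard basis). Since V is invertible (lower-triangular with 1s on the diagonal, up to permutation), solve by back-substitution:
  V =
[[0, 1, 1, 0],
 [0, -1, 1, 1],
 [-1, 1, 0, 0],
 [1, 0, 0, 0]]
  V a = (4, 5, 0, 1)
Solving gives a = (1, 1, 3, 3).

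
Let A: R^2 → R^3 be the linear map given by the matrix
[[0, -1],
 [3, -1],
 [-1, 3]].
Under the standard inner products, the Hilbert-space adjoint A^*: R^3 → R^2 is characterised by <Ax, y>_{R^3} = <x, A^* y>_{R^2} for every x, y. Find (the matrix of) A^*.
A^* = A^T =
[[0, 3, -1],
 [-1, -1, 3]]

For real matrices with standard dot products, the defining identity <Ax, y> = <x, A^* y> gives (Ax)^T y = x^T (A^*) y, i.e. x^T A^T y = x^T (A^*) y. Since this holds for all x, y, we must have A^* = A^T. Therefore
A^* =
[[0, 3, -1],
 [-1, -1, 3]].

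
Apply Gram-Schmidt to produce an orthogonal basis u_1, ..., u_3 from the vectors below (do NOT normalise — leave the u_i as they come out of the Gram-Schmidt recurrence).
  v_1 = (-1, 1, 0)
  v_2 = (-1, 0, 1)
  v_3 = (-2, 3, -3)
Orthogonal basis:
  u_1 = (-1, 1, 0)
  u_2 = (-1/2, -1/2, 1)
  u_3 = (-2/3, -2/3, -2/3)

Apply the Gram-Schmidt recurrence
  u_1 = v_1
  u_i = v_i − Σ_{j<i} ((v_i · u_j) / (u_j · u_j)) · u_j.

Step by step this gives:
  u_1 = (-1, 1, 0)
  u_2 = (-1/2, -1/2, 1)
  u_3 = (-2/3, -2/3, -2/3)

Orthogonality check:
  u_2 · u_1 = 0 (should be 0)
  u_3 · u_1 = 0 (should be 0)
  u_3 · u_2 = 0 (should be 0)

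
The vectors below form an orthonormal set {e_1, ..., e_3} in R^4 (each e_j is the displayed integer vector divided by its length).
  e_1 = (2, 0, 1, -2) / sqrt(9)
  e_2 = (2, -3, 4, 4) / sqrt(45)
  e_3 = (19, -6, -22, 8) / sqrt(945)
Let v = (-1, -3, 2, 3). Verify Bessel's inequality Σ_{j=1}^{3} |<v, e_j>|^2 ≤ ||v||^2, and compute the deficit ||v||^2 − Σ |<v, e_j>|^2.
Σ |<v, e_j>|^2 = 62/3; ||v||^2 = 23; deficit = 7/3

Write each e_j = u_j / sqrt(<u_j, u_j>) where u_j is the displayed integer vector. Then <v, e_j> = <v, u_j> / sqrt(<u_j, u_j>), so |<v, e_j>|^2 = <v, u_j>^2 / <u_j, u_j>.
Coefficients: <v, e_1> = -6/sqrt(9), <v, e_2> = 27/sqrt(45), <v, e_3> = -21/sqrt(945).
Square and sum: Σ |<v, e_j>|^2 = 62/3.
Compute ||v||^2 = v·v = 23.
Deficit = 23 − 62/3 = 7/3 ≥ 0, confirming Bessel's inequality. (The deficit equals ||v − Σ <v,e_j> e_j||^2, the squared distance from v to span{e_j}.)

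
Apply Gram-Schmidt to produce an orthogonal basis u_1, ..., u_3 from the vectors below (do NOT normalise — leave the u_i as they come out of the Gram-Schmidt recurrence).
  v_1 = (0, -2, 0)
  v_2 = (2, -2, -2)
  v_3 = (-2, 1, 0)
Orthogonal basis:
  u_1 = (0, -2, 0)
  u_2 = (2, 0, -2)
  u_3 = (-1, 0, -1)

Apply the Gram-Schmidt recurrence
  u_1 = v_1
  u_i = v_i − Σ_{j<i} ((v_i · u_j) / (u_j · u_j)) · u_j.

Step by step this gives:
  u_1 = (0, -2, 0)
  u_2 = (2, 0, -2)
  u_3 = (-1, 0, -1)

Orthogonality check:
  u_2 · u_1 = 0 (should be 0)
  u_3 · u_1 = 0 (should be 0)
  u_3 · u_2 = 0 (should be 0)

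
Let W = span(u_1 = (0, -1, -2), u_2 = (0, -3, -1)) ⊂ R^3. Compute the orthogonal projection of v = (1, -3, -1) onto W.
proj_W(v) = (0, -3, -1)

Set up U = [u_1 | ... | u_2] ∈ R^(3×2). The projector onto W = col(U) is P = U (U^T U)^(-1) U^T.
Compute U^T U =
  [5, 5]
  [5, 10],
and U^T v = (5, 10).
Solve U^T U · c = U^T v for the coefficients: c = (0, 1). The projection is proj_W(v) = U c.
Check: (v - proj_W(v)) · u_1 = 0  (should be 0).
Check: (v - proj_W(v)) · u_2 = 0  (should be 0).
Result: proj_W(v) = (0, -3, -1).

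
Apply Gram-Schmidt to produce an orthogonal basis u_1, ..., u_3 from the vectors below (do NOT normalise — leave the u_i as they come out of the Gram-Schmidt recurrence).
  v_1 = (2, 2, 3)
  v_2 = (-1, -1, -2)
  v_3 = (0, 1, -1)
Orthogonal basis:
  u_1 = (2, 2, 3)
  u_2 = (3/17, 3/17, -4/17)
  u_3 = (-1/2, 1/2, 0)

Apply the Gram-Schmidt recurrence
  u_1 = v_1
  u_i = v_i − Σ_{j<i} ((v_i · u_j) / (u_j · u_j)) · u_j.

Step by step this gives:
  u_1 = (2, 2, 3)
  u_2 = (3/17, 3/17, -4/17)
  u_3 = (-1/2, 1/2, 0)

Orthogonality check:
  u_2 · u_1 = 0 (should be 0)
  u_3 · u_1 = 0 (should be 0)
  u_3 · u_2 = 0 (should be 0)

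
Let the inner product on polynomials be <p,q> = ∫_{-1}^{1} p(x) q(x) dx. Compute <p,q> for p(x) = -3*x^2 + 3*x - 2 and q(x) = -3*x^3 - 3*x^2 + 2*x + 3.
<p,q> = -10

Expand the product: p(x)·q(x) = 9*x^5 - 9*x^3 + 3*x^2 + 5*x - 6.
∫_{-1}^{1} of each monomial x^k gives [2/(k+1) if k even, 0 if k odd]. Integrating term-by-term (or equivalently evaluating the antiderivative F(x) = 3*x^6/2 - 9*x^4/4 + x^3 + 5*x^2/2 - 6*x at the endpoints):
  F(1) − F(−1) = -13/4 − (27/4) = -10.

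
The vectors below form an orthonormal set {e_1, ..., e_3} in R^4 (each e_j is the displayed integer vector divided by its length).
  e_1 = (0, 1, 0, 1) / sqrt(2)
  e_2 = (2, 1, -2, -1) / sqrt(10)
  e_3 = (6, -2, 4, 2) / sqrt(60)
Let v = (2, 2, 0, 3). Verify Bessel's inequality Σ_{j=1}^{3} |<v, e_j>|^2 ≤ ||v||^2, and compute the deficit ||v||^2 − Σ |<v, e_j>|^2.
Σ |<v, e_j>|^2 = 50/3; ||v||^2 = 17; deficit = 1/3

Write each e_j = u_j / sqrt(<u_j, u_j>) where u_j is the displayed integer vector. Then <v, e_j> = <v, u_j> / sqrt(<u_j, u_j>), so |<v, e_j>|^2 = <v, u_j>^2 / <u_j, u_j>.
Coefficients: <v, e_1> = 5/sqrt(2), <v, e_2> = 3/sqrt(10), <v, e_3> = 14/sqrt(60).
Square and sum: Σ |<v, e_j>|^2 = 50/3.
Compute ||v||^2 = v·v = 17.
Deficit = 17 − 50/3 = 1/3 ≥ 0, confirming Bessel's inequality. (The deficit equals ||v − Σ <v,e_j> e_j||^2, the squared distance from v to span{e_j}.)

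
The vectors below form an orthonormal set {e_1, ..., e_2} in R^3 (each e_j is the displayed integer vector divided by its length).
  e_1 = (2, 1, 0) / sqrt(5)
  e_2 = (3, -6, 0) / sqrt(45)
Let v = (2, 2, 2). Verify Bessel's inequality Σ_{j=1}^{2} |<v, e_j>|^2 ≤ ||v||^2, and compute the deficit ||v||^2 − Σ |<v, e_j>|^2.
Σ |<v, e_j>|^2 = 8; ||v||^2 = 12; deficit = 4

Write each e_j = u_j / sqrt(<u_j, u_j>) where u_j is the displayed integer vector. Then <v, e_j> = <v, u_j> / sqrt(<u_j, u_j>), so |<v, e_j>|^2 = <v, u_j>^2 / <u_j, u_j>.
Coefficients: <v, e_1> = 6/sqrt(5), <v, e_2> = -6/sqrt(45).
Square and sum: Σ |<v, e_j>|^2 = 8.
Compute ||v||^2 = v·v = 12.
Deficit = 12 − 8 = 4 ≥ 0, confirming Bessel's inequality. (The deficit equals ||v − Σ <v,e_j> e_j||^2, the squared distance from v to span{e_j}.)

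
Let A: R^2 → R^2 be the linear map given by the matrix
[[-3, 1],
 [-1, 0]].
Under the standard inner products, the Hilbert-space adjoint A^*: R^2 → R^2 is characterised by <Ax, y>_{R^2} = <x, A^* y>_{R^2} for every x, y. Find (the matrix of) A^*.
A^* = A^T =
[[-3, -1],
 [1, 0]]

For real matrices with standard dot products, the defining identity <Ax, y> = <x, A^* y> gives (Ax)^T y = x^T (A^*) y, i.e. x^T A^T y = x^T (A^*) y. Since this holds for all x, y, we must have A^* = A^T. Therefore
A^* =
[[-3, -1],
 [1, 0]].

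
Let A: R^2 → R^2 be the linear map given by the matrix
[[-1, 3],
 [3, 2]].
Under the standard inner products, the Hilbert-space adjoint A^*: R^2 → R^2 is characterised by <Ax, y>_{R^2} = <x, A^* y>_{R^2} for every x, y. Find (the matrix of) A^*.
A^* = A^T =
[[-1, 3],
 [3, 2]]

For real matrices with standard dot products, the defining identity <Ax, y> = <x, A^* y> gives (Ax)^T y = x^T (A^*) y, i.e. x^T A^T y = x^T (A^*) y. Since this holds for all x, y, we must have A^* = A^T. Therefore
A^* =
[[-1, 3],
 [3, 2]].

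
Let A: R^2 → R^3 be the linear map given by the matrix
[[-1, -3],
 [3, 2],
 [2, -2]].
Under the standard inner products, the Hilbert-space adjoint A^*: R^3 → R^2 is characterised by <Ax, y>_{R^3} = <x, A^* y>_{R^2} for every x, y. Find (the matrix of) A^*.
A^* = A^T =
[[-1, 3, 2],
 [-3, 2, -2]]

For real matrices with standard dot products, the defining identity <Ax, y> = <x, A^* y> gives (Ax)^T y = x^T (A^*) y, i.e. x^T A^T y = x^T (A^*) y. Since this holds for all x, y, we must have A^* = A^T. Therefore
A^* =
[[-1, 3, 2],
 [-3, 2, -2]].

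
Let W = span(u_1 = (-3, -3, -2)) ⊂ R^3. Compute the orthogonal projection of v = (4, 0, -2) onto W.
proj_W(v) = (12/11, 12/11, 8/11)

Set up U = [u_1 | ... | u_1] ∈ R^(3×1). The projector onto W = col(U) is P = U (U^T U)^(-1) U^T.
Compute U^T U =
  [22],
and U^T v = (-8).
Solve U^T U · c = U^T v for the coefficients: c = (-4/11). The projection is proj_W(v) = U c.
Check: (v - proj_W(v)) · u_1 = 0  (should be 0).
Result: proj_W(v) = (12/11, 12/11, 8/11).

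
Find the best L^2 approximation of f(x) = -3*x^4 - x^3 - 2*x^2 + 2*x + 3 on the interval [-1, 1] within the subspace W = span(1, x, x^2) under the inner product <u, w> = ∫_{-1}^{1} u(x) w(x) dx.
g(x) = -32*x^2/7 + 7*x/5 + 114/35

The best approximation g ∈ W is the orthogonal projection of f onto W. Writing g = a_0 + a_1 x + a_2 x^2, the coefficients solve the normal equations G · a = b where
  G_{ij} = <φ_i, φ_j> and b_i = <f, φ_i>, with φ_0 = 1, φ_1 = x, φ_2 = x^2.
G =
  [2, 0, 2/3]
  [0, 2/3, 0]
  [2/3, 0, 2/5],
b = (52/15, 14/15, 12/35).
Solving gives a_0 = 114/35, a_1 = 7/5, a_2 = -32/7, so
  g(x) = -32*x^2/7 + 7*x/5 + 114/35.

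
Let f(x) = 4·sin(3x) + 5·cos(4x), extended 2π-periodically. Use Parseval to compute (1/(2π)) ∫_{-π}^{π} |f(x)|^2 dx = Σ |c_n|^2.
Σ |c_n|^2 = 41/2

Expand |f|^2 and use orthogonality of {sin(nx), cos(mx)} on [-π, π]:
  ∫_{-π}^{π} sin(nx)^2 dx = π, ∫ cos(mx)^2 dx = π, and cross terms integrate to 0.
So ∫_{-π}^{π} f(x)^2 dx = 4^2 · π + 5^2 · π = (16 + 25)π.
Divide by 2π: (16 + 25)/2 = 41/2.
By Parseval, this equals Σ |c_n|^2.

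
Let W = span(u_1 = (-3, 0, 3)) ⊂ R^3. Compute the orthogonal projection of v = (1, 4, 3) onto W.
proj_W(v) = (-1, 0, 1)

Set up U = [u_1 | ... | u_1] ∈ R^(3×1). The projector onto W = col(U) is P = U (U^T U)^(-1) U^T.
Compute U^T U =
  [18],
and U^T v = (6).
Solve U^T U · c = U^T v for the coefficients: c = (1/3). The projection is proj_W(v) = U c.
Check: (v - proj_W(v)) · u_1 = 0  (should be 0).
Result: proj_W(v) = (-1, 0, 1).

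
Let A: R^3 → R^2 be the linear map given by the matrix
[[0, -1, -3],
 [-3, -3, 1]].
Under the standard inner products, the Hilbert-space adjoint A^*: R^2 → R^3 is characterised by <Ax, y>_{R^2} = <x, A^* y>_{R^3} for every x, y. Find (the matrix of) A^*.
A^* = A^T =
[[0, -3],
 [-1, -3],
 [-3, 1]]

For real matrices with standard dot products, the defining identity <Ax, y> = <x, A^* y> gives (Ax)^T y = x^T (A^*) y, i.e. x^T A^T y = x^T (A^*) y. Since this holds for all x, y, we must have A^* = A^T. Therefore
A^* =
[[0, -3],
 [-1, -3],
 [-3, 1]].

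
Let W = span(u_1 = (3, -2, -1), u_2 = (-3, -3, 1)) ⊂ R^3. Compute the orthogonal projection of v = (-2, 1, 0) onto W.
proj_W(v) = (-9/5, 1, 3/5)

Set up U = [u_1 | ... | u_2] ∈ R^(3×2). The projector onto W = col(U) is P = U (U^T U)^(-1) U^T.
Compute U^T U =
  [14, -4]
  [-4, 19],
and U^T v = (-8, 3).
Solve U^T U · c = U^T v for the coefficients: c = (-14/25, 1/25). The projection is proj_W(v) = U c.
Check: (v - proj_W(v)) · u_1 = 0  (should be 0).
Check: (v - proj_W(v)) · u_2 = 0  (should be 0).
Result: proj_W(v) = (-9/5, 1, 3/5).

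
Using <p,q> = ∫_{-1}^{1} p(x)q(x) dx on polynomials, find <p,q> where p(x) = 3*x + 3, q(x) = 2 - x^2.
<p,q> = 10

Expand the product: p(x)·q(x) = -3*x^3 - 3*x^2 + 6*x + 6.
∫_{-1}^{1} of each monomial x^k gives [2/(k+1) if k even, 0 if k odd]. Integrating term-by-term (or equivalently evaluating the antiderivative F(x) = -3*x^4/4 - x^3 + 3*x^2 + 6*x at the endpoints):
  F(1) − F(−1) = 29/4 − (-11/4) = 10.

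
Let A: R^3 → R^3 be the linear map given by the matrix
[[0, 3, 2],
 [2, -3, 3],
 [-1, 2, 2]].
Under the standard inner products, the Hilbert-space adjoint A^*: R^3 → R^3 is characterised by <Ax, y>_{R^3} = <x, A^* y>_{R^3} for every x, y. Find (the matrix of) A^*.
A^* = A^T =
[[0, 2, -1],
 [3, -3, 2],
 [2, 3, 2]]

For real matrices with standard dot products, the defining identity <Ax, y> = <x, A^* y> gives (Ax)^T y = x^T (A^*) y, i.e. x^T A^T y = x^T (A^*) y. Since this holds for all x, y, we must have A^* = A^T. Therefore
A^* =
[[0, 2, -1],
 [3, -3, 2],
 [2, 3, 2]].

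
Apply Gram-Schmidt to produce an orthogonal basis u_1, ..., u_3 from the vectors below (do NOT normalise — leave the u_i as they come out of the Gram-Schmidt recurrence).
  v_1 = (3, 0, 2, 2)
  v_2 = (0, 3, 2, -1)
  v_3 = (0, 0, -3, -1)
Orthogonal basis:
  u_1 = (3, 0, 2, 2)
  u_2 = (-6/17, 3, 30/17, -21/17)
  u_3 = (17/13, 23/26, -20/13, -11/26)

Apply the Gram-Schmidt recurrence
  u_1 = v_1
  u_i = v_i − Σ_{j<i} ((v_i · u_j) / (u_j · u_j)) · u_j.

Step by step this gives:
  u_1 = (3, 0, 2, 2)
  u_2 = (-6/17, 3, 30/17, -21/17)
  u_3 = (17/13, 23/26, -20/13, -11/26)

Orthogonality check:
  u_2 · u_1 = 0 (should be 0)
  u_3 · u_1 = 0 (should be 0)
  u_3 · u_2 = 0 (should be 0)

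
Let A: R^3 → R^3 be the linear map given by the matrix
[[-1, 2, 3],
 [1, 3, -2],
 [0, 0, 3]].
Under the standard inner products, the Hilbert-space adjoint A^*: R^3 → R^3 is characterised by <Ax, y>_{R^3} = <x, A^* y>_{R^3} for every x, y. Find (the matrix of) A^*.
A^* = A^T =
[[-1, 1, 0],
 [2, 3, 0],
 [3, -2, 3]]

For real matrices with standard dot products, the defining identity <Ax, y> = <x, A^* y> gives (Ax)^T y = x^T (A^*) y, i.e. x^T A^T y = x^T (A^*) y. Since this holds for all x, y, we must have A^* = A^T. Therefore
A^* =
[[-1, 1, 0],
 [2, 3, 0],
 [3, -2, 3]].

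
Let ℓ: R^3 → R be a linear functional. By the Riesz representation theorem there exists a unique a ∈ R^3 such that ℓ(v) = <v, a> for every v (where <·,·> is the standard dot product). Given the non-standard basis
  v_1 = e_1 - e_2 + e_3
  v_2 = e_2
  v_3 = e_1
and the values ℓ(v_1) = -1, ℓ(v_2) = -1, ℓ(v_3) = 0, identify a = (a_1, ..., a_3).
a = (0, -1, -2)

Write a = (a_1, ..., a_3) in the standard basis. For each basis vector v_i, ℓ(v_i) = <v_i, a> is a linear equation in the a_j's. Collect the n equations into a matrix system V a = ℓ, where row i of V is v_i (expressed in the standard basis). Since V is invertible (lower-triangular with 1s on the diagonal, up to permutation), solve by back-substitution:
  V =
[[1, -1, 1],
 [0, 1, 0],
 [1, 0, 0]]
  V a = (-1, -1, 0)
Solving gives a = (0, -1, -2).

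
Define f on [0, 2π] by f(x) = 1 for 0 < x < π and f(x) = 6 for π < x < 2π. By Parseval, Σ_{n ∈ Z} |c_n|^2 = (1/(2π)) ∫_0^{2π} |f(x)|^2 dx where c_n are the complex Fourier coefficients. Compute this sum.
Σ |c_n|^2 = 37/2

Parseval equates the L^2 energy of f (normalised by 1/(2π)) with the ℓ^2 sum of its Fourier coefficients: (1/(2π)) ∫_0^{2π} |f|^2 = Σ |c_n|^2.
Compute the left side: (1/(2π)) [∫_0^π 1^2 dx + ∫_π^{2π} 6^2 dx] = (1/(2π)) · (1π + 36π) = (1 + 36)/2 = 37/2.
So Σ_{n ∈ Z} |c_n|^2 = 37/2.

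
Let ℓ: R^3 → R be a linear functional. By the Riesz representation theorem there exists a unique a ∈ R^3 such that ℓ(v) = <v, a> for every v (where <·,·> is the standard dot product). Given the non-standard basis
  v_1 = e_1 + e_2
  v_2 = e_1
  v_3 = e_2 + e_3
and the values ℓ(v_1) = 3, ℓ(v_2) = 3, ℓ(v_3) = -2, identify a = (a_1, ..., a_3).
a = (3, 0, -2)

Write a = (a_1, ..., a_3) in the standard basis. For each basis vector v_i, ℓ(v_i) = <v_i, a> is a linear equation in the a_j's. Collect the n equations into a matrix system V a = ℓ, where row i of V is v_i (expressed in the standard basis). Since V is invertible (lower-triangular with 1s on the diagonal, up to permutation), solve by back-substitution:
  V =
[[1, 1, 0],
 [1, 0, 0],
 [0, 1, 1]]
  V a = (3, 3, -2)
Solving gives a = (3, 0, -2).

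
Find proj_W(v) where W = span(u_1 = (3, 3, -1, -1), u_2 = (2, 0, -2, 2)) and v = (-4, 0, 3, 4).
proj_W(v) = (-49/17, -48/17, 1, 15/17)

Set up U = [u_1 | ... | u_2] ∈ R^(4×2). The projector onto W = col(U) is P = U (U^T U)^(-1) U^T.
Compute U^T U =
  [20, 6]
  [6, 12],
and U^T v = (-19, -6).
Solve U^T U · c = U^T v for the coefficients: c = (-16/17, -1/34). The projection is proj_W(v) = U c.
Check: (v - proj_W(v)) · u_1 = 0  (should be 0).
Check: (v - proj_W(v)) · u_2 = 0  (should be 0).
Result: proj_W(v) = (-49/17, -48/17, 1, 15/17).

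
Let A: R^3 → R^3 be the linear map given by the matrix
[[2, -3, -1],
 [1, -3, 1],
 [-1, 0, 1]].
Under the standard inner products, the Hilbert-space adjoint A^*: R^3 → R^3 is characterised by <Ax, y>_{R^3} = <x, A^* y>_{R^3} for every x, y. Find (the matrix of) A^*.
A^* = A^T =
[[2, 1, -1],
 [-3, -3, 0],
 [-1, 1, 1]]

For real matrices with standard dot products, the defining identity <Ax, y> = <x, A^* y> gives (Ax)^T y = x^T (A^*) y, i.e. x^T A^T y = x^T (A^*) y. Since this holds for all x, y, we must have A^* = A^T. Therefore
A^* =
[[2, 1, -1],
 [-3, -3, 0],
 [-1, 1, 1]].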